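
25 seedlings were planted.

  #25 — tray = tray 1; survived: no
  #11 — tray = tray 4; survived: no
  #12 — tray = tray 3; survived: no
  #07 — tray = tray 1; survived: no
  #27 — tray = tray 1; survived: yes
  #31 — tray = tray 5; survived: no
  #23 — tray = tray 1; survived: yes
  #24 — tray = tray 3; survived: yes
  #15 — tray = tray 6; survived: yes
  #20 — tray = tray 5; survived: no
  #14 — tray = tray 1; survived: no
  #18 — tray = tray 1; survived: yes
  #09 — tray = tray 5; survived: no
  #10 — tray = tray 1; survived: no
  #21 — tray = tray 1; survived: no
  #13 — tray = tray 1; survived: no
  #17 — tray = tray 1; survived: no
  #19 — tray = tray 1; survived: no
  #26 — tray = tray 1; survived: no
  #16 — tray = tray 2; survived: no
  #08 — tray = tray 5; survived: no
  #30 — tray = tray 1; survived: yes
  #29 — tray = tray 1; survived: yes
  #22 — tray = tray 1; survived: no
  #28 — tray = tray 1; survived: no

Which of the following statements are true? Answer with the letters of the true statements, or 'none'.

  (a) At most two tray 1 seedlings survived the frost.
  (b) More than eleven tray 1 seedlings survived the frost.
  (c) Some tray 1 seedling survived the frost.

|A| = 16, |A ∩ B| = 5, |A ∖ B| = 11.
(a) |A ∩ B| ≤ 2: fails.
(b) |A ∩ B| > 11: fails.
(c) A ∩ B ≠ ∅ (|A ∩ B| ≥ 1): holds.

(c)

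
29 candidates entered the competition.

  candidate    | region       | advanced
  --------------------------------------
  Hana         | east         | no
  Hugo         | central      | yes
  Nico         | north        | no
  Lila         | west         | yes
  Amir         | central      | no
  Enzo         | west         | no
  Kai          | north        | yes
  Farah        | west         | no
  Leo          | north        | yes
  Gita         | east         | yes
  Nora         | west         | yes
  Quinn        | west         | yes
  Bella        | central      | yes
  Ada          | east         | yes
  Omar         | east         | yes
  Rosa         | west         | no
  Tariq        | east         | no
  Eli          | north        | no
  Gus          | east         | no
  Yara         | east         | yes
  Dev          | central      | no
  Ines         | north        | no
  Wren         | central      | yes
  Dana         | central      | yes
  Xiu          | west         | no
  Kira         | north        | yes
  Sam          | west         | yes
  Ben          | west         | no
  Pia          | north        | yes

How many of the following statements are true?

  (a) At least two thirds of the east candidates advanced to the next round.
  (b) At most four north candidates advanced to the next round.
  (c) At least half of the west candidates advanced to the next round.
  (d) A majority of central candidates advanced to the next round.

2

(a) east: |A| = 7, |A ∩ B| = 4; needs |A ∩ B| / |A| ≥ 2/3 — false.
(b) north: |A| = 7, |A ∩ B| = 4; needs |A ∩ B| ≤ 4 — true.
(c) west: |A| = 9, |A ∩ B| = 4; needs |A ∩ B| ≥ |A ∖ B| — false.
(d) central: |A| = 6, |A ∩ B| = 4; needs |A ∩ B| > |A ∖ B| — true.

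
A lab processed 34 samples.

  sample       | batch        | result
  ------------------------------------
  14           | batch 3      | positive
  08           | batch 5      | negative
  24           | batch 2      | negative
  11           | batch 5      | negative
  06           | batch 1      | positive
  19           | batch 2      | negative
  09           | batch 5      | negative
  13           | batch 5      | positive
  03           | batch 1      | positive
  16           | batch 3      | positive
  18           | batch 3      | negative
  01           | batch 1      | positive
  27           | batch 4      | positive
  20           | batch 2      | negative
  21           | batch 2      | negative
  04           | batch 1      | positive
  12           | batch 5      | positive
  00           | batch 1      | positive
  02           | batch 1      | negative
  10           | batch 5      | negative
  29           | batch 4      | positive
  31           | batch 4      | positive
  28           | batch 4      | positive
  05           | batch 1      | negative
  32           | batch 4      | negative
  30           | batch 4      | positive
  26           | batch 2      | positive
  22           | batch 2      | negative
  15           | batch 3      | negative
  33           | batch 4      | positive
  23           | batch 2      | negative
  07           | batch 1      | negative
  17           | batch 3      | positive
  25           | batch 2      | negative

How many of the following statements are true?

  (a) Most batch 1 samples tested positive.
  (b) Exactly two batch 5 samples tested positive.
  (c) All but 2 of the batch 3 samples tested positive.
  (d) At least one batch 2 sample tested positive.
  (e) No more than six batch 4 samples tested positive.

(a) batch 1: |A| = 8, |A ∩ B| = 5; needs |A ∩ B| > |A ∖ B| — true.
(b) batch 5: |A| = 6, |A ∩ B| = 2; needs |A ∩ B| = 2 — true.
(c) batch 3: |A| = 5, |A ∩ B| = 3; needs |A ∖ B| = 2 — true.
(d) batch 2: |A| = 8, |A ∩ B| = 1; needs A ∩ B ≠ ∅ (|A ∩ B| ≥ 1) — true.
(e) batch 4: |A| = 7, |A ∩ B| = 6; needs |A ∩ B| ≤ 6 — true.

5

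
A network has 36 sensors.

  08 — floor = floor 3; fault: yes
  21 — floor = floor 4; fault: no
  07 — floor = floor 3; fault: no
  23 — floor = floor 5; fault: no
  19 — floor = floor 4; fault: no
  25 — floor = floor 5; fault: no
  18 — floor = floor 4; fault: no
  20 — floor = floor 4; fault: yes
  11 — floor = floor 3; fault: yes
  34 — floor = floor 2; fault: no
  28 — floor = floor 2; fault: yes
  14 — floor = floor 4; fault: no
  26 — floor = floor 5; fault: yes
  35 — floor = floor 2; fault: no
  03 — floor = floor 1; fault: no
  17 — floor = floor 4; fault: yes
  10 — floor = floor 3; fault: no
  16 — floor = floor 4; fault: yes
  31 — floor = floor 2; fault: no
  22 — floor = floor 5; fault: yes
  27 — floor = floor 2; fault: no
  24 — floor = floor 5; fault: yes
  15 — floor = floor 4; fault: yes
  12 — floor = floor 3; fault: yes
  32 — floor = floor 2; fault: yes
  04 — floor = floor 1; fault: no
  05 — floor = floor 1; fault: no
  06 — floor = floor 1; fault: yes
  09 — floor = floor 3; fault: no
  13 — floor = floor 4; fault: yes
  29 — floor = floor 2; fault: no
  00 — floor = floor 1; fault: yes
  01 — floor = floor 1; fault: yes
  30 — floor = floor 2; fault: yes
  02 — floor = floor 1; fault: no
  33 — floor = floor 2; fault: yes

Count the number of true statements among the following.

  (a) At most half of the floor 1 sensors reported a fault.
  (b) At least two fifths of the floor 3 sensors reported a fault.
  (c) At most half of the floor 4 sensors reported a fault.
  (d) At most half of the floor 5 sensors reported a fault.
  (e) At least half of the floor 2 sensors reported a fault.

(a) floor 1: |A| = 7, |A ∩ B| = 3; needs |A ∩ B| ≤ |A ∖ B| — true.
(b) floor 3: |A| = 6, |A ∩ B| = 3; needs |A ∩ B| / |A| ≥ 2/5 — true.
(c) floor 4: |A| = 9, |A ∩ B| = 5; needs |A ∩ B| ≤ |A ∖ B| — false.
(d) floor 5: |A| = 5, |A ∩ B| = 3; needs |A ∩ B| ≤ |A ∖ B| — false.
(e) floor 2: |A| = 9, |A ∩ B| = 4; needs |A ∩ B| ≥ |A ∖ B| — false.

2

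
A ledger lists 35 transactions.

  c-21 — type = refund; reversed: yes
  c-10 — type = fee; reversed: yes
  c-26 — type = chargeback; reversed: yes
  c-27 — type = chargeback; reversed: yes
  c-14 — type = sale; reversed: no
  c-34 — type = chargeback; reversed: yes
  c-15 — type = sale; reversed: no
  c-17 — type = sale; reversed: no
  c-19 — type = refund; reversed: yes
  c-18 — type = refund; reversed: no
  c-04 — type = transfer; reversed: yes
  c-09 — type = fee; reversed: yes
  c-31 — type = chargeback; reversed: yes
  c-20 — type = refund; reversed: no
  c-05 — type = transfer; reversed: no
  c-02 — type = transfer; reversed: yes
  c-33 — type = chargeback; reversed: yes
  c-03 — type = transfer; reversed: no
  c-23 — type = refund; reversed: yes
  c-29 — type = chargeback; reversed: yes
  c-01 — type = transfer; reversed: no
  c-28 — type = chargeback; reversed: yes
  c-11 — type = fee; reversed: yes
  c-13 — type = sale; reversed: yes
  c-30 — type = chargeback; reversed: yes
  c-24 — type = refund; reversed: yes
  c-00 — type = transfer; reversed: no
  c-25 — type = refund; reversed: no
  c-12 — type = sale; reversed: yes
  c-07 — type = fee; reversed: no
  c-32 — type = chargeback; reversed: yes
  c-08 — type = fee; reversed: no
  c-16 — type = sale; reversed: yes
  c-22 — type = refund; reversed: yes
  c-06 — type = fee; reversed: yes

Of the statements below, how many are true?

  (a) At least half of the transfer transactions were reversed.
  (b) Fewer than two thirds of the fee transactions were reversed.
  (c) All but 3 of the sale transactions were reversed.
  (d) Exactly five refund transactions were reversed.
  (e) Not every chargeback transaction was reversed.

2

(a) transfer: |A| = 6, |A ∩ B| = 2; needs |A ∩ B| ≥ |A ∖ B| — false.
(b) fee: |A| = 6, |A ∩ B| = 4; needs |A ∩ B| / |A| < 2/3 — false.
(c) sale: |A| = 6, |A ∩ B| = 3; needs |A ∖ B| = 3 — true.
(d) refund: |A| = 8, |A ∩ B| = 5; needs |A ∩ B| = 5 — true.
(e) chargeback: |A| = 9, |A ∩ B| = 9; needs A ⊄ B (|A ∖ B| ≥ 1) — false.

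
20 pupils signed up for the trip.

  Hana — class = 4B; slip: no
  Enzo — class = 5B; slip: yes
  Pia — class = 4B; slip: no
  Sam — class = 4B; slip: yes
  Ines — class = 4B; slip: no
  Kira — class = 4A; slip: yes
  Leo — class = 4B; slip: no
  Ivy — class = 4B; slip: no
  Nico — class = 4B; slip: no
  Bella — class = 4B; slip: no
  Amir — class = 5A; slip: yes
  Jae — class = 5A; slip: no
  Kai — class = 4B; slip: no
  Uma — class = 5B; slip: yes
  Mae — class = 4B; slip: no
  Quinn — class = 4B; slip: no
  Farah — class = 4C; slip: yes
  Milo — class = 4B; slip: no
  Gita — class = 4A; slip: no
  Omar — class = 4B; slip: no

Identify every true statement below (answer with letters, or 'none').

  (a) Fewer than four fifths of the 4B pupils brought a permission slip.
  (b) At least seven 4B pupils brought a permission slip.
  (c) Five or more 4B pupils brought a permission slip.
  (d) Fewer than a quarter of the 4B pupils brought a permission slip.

|A| = 13, |A ∩ B| = 1, |A ∖ B| = 12.
(a) |A ∩ B| / |A| < 4/5: holds.
(b) |A ∩ B| ≥ 7: fails.
(c) |A ∩ B| ≥ 5: fails.
(d) |A ∩ B| / |A| < 1/4: holds.

(a), (d)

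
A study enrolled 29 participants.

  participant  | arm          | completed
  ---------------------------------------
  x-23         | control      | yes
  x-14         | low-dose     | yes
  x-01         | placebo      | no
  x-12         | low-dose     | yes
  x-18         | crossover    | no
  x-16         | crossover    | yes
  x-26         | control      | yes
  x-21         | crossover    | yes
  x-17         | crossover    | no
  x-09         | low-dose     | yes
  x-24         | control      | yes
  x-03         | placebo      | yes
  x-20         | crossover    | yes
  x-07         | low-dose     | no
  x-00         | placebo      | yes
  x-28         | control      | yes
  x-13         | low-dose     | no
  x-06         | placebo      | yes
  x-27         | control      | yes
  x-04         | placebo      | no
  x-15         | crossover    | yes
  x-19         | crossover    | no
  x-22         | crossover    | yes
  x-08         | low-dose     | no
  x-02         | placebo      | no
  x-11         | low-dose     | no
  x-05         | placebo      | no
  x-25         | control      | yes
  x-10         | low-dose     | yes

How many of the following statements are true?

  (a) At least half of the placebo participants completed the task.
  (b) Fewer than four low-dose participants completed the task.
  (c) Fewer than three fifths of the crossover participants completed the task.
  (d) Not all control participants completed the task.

(a) placebo: |A| = 7, |A ∩ B| = 3; needs |A ∩ B| ≥ |A ∖ B| — false.
(b) low-dose: |A| = 8, |A ∩ B| = 4; needs |A ∩ B| < 4 — false.
(c) crossover: |A| = 8, |A ∩ B| = 5; needs |A ∩ B| / |A| < 3/5 — false.
(d) control: |A| = 6, |A ∩ B| = 6; needs A ⊄ B (|A ∖ B| ≥ 1) — false.

0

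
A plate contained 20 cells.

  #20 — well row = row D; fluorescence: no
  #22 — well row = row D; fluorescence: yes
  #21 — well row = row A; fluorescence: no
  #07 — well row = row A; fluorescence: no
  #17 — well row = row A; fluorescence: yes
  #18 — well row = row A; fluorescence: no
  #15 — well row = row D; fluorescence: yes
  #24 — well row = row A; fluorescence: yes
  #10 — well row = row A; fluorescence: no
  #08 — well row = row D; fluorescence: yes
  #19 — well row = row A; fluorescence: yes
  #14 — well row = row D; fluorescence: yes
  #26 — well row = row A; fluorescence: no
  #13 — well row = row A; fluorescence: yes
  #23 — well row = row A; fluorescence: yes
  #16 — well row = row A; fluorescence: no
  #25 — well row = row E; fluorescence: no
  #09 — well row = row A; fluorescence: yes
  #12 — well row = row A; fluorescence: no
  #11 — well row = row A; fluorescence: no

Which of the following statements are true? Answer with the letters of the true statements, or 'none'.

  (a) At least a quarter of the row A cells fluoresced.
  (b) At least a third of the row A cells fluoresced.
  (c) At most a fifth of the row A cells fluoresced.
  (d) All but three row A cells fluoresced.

(a), (b)

|A| = 14, |A ∩ B| = 6, |A ∖ B| = 8.
(a) |A ∩ B| / |A| ≥ 1/4: holds.
(b) |A ∩ B| / |A| ≥ 1/3: holds.
(c) |A ∩ B| / |A| ≤ 1/5: fails.
(d) |A ∖ B| = 3: fails.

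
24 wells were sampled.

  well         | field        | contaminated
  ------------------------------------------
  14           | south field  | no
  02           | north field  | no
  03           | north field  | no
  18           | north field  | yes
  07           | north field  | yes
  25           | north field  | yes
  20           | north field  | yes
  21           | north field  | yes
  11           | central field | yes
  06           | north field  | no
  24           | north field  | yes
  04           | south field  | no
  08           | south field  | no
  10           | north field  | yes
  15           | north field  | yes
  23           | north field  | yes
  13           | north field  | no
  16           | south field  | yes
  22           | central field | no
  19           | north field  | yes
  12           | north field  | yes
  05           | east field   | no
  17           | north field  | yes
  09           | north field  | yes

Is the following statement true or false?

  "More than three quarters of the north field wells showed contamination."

The determiner here denotes the relation: |A ∩ B| / |A| > 3/4.
|A| = 17, |A ∩ B| = 13, |A ∖ B| = 4.
|A ∩ B|/|A| = 13/17, so the statement is true.

True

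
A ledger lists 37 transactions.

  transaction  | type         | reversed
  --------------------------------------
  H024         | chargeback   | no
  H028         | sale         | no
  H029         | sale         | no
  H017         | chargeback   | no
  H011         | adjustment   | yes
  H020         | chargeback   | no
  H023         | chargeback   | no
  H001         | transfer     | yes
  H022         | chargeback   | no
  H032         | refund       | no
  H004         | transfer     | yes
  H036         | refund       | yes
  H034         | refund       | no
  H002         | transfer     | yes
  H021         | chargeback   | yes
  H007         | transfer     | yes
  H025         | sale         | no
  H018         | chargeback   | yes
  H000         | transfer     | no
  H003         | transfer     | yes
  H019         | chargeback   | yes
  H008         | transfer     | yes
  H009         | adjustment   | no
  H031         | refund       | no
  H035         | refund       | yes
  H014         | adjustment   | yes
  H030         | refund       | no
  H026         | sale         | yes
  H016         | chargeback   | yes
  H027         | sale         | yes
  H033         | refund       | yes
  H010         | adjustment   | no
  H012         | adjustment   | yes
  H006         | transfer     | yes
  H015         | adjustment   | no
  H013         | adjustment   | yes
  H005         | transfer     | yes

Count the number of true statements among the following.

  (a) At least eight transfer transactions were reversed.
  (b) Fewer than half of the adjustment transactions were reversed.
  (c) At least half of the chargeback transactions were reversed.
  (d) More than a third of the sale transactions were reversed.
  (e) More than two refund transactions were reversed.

(a) transfer: |A| = 9, |A ∩ B| = 8; needs |A ∩ B| ≥ 8 — true.
(b) adjustment: |A| = 7, |A ∩ B| = 4; needs |A ∩ B| < |A ∖ B| — false.
(c) chargeback: |A| = 9, |A ∩ B| = 4; needs |A ∩ B| ≥ |A ∖ B| — false.
(d) sale: |A| = 5, |A ∩ B| = 2; needs |A ∩ B| / |A| > 1/3 — true.
(e) refund: |A| = 7, |A ∩ B| = 3; needs |A ∩ B| > 2 — true.

3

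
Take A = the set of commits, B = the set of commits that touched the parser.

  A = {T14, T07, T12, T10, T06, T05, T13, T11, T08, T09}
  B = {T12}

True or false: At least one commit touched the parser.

Truth condition: A ∩ B ≠ ∅ (|A ∩ B| ≥ 1).
A (the restrictor) = {T14, T07, T12, T10, T06, T05, T13, T11, T08, T09}, |A| = 10.
A ∩ B = {T12}, so |A ∩ B| = 1.
So the statement is true.

True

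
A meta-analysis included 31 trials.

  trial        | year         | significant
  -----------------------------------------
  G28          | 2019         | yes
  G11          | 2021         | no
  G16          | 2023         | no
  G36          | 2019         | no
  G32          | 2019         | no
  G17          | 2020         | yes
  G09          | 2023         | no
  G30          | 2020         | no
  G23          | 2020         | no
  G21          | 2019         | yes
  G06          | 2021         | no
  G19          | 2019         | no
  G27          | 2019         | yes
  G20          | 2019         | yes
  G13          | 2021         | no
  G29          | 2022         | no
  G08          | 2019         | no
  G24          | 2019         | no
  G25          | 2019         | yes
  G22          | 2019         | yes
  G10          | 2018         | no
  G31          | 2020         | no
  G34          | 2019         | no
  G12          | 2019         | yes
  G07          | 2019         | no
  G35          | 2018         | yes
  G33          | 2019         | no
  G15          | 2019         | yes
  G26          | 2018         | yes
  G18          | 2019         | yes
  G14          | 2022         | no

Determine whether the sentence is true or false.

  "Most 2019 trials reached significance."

The determiner here denotes the relation: |A ∩ B| > |A ∖ B|.
|A| = 17, |A ∩ B| = 9, |A ∖ B| = 8.
9 > 8, so the statement is true.

True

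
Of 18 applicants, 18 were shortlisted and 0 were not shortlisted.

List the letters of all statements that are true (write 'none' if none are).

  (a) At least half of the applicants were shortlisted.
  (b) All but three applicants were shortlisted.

(a)

|A| = 18, |A ∩ B| = 18, |A ∖ B| = 0.
(a) |A ∩ B| ≥ |A ∖ B|: holds.
(b) |A ∖ B| = 3: fails.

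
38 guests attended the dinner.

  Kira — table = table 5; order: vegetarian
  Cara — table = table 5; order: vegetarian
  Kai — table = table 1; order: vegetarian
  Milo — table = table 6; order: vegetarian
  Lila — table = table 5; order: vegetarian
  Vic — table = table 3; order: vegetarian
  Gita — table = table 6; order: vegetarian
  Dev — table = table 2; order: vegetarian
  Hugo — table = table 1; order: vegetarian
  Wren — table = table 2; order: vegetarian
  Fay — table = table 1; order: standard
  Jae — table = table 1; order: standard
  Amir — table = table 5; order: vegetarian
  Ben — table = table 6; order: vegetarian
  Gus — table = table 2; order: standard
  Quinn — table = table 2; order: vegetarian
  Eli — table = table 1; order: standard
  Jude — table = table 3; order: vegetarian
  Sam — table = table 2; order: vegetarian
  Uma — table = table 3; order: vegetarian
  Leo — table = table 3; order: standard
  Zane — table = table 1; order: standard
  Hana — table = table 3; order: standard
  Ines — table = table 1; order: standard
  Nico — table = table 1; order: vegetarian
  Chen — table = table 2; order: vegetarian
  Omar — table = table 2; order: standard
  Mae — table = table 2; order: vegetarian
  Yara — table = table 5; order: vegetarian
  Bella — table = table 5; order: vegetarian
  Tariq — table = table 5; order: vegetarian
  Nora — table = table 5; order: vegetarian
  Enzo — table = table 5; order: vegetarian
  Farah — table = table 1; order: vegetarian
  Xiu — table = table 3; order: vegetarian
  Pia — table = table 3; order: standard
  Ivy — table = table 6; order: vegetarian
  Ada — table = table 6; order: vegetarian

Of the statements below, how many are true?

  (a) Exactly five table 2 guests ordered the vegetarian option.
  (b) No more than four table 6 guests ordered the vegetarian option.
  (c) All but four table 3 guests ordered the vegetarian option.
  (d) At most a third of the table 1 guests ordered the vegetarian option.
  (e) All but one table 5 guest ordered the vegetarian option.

0

(a) table 2: |A| = 8, |A ∩ B| = 6; needs |A ∩ B| = 5 — false.
(b) table 6: |A| = 5, |A ∩ B| = 5; needs |A ∩ B| ≤ 4 — false.
(c) table 3: |A| = 7, |A ∩ B| = 4; needs |A ∖ B| = 4 — false.
(d) table 1: |A| = 9, |A ∩ B| = 4; needs |A ∩ B| / |A| ≤ 1/3 — false.
(e) table 5: |A| = 9, |A ∩ B| = 9; needs |A ∖ B| = 1 — false.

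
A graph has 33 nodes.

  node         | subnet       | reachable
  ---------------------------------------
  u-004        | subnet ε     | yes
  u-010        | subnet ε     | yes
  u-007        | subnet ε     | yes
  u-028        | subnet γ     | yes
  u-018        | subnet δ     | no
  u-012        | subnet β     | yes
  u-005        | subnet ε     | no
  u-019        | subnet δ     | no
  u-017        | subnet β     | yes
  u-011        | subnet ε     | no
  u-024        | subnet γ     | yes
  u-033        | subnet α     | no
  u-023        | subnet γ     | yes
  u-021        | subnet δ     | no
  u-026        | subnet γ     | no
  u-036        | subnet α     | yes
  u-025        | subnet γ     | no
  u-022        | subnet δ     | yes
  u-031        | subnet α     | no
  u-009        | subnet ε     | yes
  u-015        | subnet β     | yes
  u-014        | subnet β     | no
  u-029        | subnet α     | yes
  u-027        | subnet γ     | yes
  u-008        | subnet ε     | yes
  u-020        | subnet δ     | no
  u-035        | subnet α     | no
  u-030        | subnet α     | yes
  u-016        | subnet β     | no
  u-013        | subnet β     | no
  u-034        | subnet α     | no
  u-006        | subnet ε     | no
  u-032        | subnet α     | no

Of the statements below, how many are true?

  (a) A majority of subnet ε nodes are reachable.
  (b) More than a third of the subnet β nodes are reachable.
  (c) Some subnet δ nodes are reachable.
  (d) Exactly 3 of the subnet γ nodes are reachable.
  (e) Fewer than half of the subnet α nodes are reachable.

4

(a) subnet ε: |A| = 8, |A ∩ B| = 5; needs |A ∩ B| > |A ∖ B| — true.
(b) subnet β: |A| = 6, |A ∩ B| = 3; needs |A ∩ B| / |A| > 1/3 — true.
(c) subnet δ: |A| = 5, |A ∩ B| = 1; needs A ∩ B ≠ ∅ (|A ∩ B| ≥ 1) — true.
(d) subnet γ: |A| = 6, |A ∩ B| = 4; needs |A ∩ B| = 3 — false.
(e) subnet α: |A| = 8, |A ∩ B| = 3; needs |A ∩ B| < |A ∖ B| — true.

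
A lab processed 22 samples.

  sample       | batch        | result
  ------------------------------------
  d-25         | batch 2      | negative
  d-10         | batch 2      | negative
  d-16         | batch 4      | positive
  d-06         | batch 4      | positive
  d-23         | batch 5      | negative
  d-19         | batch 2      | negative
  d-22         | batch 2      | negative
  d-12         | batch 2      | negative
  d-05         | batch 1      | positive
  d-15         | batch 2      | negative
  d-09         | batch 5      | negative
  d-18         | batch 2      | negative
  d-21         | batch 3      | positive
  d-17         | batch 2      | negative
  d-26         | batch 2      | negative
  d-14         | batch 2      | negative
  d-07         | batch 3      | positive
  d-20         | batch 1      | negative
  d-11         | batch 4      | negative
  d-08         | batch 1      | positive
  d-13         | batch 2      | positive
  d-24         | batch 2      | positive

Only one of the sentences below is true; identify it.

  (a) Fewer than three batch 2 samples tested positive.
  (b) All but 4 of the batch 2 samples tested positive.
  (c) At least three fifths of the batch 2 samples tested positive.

|A| = 12, |A ∩ B| = 2, |A ∖ B| = 10.
(a) requires |A ∩ B| < 3: true.
(b) requires |A ∖ B| = 4: false.
(c) requires |A ∩ B| / |A| ≥ 3/5: false.

(a)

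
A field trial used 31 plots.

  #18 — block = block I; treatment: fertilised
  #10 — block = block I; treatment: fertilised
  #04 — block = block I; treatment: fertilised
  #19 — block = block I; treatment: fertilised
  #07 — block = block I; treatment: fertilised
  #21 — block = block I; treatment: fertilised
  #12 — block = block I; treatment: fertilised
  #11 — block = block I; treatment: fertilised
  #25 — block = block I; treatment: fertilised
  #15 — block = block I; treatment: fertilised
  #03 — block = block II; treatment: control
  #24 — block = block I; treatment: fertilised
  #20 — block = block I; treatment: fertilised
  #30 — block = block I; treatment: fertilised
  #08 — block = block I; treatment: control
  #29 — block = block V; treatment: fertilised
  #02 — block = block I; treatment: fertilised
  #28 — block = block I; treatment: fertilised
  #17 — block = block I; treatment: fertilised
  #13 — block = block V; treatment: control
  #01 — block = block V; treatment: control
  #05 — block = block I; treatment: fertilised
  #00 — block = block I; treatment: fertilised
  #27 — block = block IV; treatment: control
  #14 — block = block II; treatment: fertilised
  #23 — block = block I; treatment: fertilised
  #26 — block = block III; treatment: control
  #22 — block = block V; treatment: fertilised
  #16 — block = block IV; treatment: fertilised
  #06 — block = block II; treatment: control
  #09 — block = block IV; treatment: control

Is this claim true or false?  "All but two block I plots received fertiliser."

'All but two block I plots received fertiliser' holds iff |A ∖ B| = 2.
|A| = 20, |A ∩ B| = 19, |A ∖ B| = 1.
|A ∖ B| = 1, so the statement is false.

False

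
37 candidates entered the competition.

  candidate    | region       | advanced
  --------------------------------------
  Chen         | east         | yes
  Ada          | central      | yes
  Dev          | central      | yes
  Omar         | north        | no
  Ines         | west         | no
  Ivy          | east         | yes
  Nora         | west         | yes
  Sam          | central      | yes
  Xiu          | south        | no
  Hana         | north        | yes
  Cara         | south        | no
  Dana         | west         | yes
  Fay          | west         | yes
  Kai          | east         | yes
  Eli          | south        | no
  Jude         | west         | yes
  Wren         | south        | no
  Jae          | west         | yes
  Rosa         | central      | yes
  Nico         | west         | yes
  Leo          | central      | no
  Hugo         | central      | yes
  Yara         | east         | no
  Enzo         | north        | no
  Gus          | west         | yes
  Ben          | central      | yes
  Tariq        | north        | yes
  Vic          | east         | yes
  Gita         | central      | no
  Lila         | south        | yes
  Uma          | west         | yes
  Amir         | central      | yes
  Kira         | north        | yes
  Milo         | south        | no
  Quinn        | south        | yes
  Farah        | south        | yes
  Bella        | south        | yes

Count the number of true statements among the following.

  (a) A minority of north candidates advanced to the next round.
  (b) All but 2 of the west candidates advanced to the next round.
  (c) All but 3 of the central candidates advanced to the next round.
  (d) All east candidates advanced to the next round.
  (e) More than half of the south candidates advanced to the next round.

0

(a) north: |A| = 5, |A ∩ B| = 3; needs |A ∩ B| < |A ∖ B| — false.
(b) west: |A| = 9, |A ∩ B| = 8; needs |A ∖ B| = 2 — false.
(c) central: |A| = 9, |A ∩ B| = 7; needs |A ∖ B| = 3 — false.
(d) east: |A| = 5, |A ∩ B| = 4; needs A ⊆ B, i.e. every element of A is in B (|A ∖ B| = 0) — false.
(e) south: |A| = 9, |A ∩ B| = 4; needs |A ∩ B| > |A ∖ B| — false.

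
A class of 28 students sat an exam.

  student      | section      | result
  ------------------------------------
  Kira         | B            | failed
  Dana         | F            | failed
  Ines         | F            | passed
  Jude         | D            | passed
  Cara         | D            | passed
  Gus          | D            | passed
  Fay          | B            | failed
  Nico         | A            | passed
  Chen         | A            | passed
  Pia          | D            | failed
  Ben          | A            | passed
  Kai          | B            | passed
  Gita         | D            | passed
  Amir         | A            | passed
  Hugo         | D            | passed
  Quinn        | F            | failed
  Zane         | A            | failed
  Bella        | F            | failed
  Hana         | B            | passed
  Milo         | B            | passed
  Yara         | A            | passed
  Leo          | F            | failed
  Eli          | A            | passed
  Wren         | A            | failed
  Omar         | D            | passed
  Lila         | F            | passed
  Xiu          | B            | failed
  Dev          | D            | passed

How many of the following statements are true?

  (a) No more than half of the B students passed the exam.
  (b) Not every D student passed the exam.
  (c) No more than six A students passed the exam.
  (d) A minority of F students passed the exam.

(a) B: |A| = 6, |A ∩ B| = 3; needs |A ∩ B| ≤ |A ∖ B| — true.
(b) D: |A| = 8, |A ∩ B| = 7; needs A ⊄ B (|A ∖ B| ≥ 1) — true.
(c) A: |A| = 8, |A ∩ B| = 6; needs |A ∩ B| ≤ 6 — true.
(d) F: |A| = 6, |A ∩ B| = 2; needs |A ∩ B| < |A ∖ B| — true.

4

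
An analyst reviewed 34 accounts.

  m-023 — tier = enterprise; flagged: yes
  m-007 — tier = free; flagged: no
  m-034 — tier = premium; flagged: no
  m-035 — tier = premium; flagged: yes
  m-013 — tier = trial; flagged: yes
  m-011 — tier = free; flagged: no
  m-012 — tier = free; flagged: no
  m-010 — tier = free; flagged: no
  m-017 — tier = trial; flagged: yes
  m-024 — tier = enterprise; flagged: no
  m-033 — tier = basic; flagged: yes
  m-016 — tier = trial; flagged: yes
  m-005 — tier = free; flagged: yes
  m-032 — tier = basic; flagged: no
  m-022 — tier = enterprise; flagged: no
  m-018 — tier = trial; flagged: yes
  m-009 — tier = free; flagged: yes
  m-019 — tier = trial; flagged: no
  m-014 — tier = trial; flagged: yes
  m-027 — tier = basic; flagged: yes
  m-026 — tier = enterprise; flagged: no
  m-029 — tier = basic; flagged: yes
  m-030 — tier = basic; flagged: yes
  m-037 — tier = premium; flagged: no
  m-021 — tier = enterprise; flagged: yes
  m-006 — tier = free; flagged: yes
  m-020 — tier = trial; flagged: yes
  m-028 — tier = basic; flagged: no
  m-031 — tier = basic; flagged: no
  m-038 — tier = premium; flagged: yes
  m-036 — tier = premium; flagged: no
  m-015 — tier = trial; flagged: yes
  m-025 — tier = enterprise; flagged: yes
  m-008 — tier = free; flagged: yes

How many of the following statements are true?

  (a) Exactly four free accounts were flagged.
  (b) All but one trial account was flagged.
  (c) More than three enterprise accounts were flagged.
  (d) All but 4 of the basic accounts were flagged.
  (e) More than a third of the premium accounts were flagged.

(a) free: |A| = 8, |A ∩ B| = 4; needs |A ∩ B| = 4 — true.
(b) trial: |A| = 8, |A ∩ B| = 7; needs |A ∖ B| = 1 — true.
(c) enterprise: |A| = 6, |A ∩ B| = 3; needs |A ∩ B| > 3 — false.
(d) basic: |A| = 7, |A ∩ B| = 4; needs |A ∖ B| = 4 — false.
(e) premium: |A| = 5, |A ∩ B| = 2; needs |A ∩ B| / |A| > 1/3 — true.

3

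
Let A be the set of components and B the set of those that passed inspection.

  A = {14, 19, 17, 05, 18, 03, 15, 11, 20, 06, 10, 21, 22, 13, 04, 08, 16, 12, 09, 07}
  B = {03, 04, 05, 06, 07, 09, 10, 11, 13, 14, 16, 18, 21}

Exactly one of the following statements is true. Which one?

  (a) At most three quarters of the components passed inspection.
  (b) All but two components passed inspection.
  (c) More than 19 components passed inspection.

|A| = 20, |A ∩ B| = 13, |A ∖ B| = 7.
(a) requires |A ∩ B| / |A| ≤ 3/4: true.
(b) requires |A ∖ B| = 2: false.
(c) requires |A ∩ B| > 19: false.

(a)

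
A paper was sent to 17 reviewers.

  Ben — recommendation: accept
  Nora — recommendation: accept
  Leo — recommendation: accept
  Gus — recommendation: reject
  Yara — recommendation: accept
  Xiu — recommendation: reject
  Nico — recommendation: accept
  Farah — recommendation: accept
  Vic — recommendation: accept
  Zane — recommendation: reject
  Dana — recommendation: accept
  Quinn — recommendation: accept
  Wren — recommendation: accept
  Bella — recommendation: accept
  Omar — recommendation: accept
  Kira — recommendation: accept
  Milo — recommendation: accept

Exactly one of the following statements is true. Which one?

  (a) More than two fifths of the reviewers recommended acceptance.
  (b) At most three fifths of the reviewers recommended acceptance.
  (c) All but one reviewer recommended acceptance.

|A| = 17, |A ∩ B| = 14, |A ∖ B| = 3.
(a) requires |A ∩ B| / |A| > 2/5: true.
(b) requires |A ∩ B| / |A| ≤ 3/5: false.
(c) requires |A ∖ B| = 1: false.

(a)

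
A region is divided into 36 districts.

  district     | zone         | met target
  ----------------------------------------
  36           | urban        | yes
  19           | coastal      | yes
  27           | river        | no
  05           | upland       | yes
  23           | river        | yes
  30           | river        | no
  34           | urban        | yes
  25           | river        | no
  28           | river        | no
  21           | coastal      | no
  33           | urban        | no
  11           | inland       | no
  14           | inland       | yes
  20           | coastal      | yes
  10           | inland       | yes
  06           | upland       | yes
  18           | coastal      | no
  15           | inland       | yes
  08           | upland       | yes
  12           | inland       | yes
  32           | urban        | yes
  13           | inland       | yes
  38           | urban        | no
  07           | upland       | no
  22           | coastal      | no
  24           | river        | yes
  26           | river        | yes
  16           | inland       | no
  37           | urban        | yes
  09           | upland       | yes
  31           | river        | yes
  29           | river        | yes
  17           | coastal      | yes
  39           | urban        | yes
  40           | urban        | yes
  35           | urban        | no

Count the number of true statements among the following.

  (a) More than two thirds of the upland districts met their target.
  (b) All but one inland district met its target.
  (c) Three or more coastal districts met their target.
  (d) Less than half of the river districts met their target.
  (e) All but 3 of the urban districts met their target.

3

(a) upland: |A| = 5, |A ∩ B| = 4; needs |A ∩ B| / |A| > 2/3 — true.
(b) inland: |A| = 7, |A ∩ B| = 5; needs |A ∖ B| = 1 — false.
(c) coastal: |A| = 6, |A ∩ B| = 3; needs |A ∩ B| ≥ 3 — true.
(d) river: |A| = 9, |A ∩ B| = 5; needs |A ∩ B| < |A ∖ B| — false.
(e) urban: |A| = 9, |A ∩ B| = 6; needs |A ∖ B| = 3 — true.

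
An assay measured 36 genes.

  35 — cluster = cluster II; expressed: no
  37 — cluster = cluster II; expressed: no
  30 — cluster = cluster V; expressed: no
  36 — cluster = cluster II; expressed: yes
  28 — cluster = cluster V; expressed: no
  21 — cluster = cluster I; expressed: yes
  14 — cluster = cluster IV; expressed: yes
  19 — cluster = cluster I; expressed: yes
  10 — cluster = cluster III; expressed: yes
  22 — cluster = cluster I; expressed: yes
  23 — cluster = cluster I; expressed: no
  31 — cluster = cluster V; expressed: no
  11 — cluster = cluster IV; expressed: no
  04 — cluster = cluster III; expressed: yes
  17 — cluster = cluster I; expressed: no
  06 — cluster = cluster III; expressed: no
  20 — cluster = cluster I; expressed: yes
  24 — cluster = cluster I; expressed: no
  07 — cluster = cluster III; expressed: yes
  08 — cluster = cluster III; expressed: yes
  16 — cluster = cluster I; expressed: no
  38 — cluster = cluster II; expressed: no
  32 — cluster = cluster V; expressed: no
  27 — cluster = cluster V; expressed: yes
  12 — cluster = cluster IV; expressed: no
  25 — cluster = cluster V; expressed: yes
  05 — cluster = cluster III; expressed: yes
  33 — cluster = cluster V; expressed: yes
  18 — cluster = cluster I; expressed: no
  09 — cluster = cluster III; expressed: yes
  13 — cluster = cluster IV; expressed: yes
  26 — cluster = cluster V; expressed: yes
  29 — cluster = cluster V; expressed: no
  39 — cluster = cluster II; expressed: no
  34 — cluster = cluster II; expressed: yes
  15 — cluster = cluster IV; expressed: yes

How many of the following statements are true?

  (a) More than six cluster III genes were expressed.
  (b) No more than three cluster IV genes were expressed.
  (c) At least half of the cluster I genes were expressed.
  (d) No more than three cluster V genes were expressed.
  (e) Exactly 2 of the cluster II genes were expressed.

(a) cluster III: |A| = 7, |A ∩ B| = 6; needs |A ∩ B| > 6 — false.
(b) cluster IV: |A| = 5, |A ∩ B| = 3; needs |A ∩ B| ≤ 3 — true.
(c) cluster I: |A| = 9, |A ∩ B| = 4; needs |A ∩ B| ≥ |A ∖ B| — false.
(d) cluster V: |A| = 9, |A ∩ B| = 4; needs |A ∩ B| ≤ 3 — false.
(e) cluster II: |A| = 6, |A ∩ B| = 2; needs |A ∩ B| = 2 — true.

2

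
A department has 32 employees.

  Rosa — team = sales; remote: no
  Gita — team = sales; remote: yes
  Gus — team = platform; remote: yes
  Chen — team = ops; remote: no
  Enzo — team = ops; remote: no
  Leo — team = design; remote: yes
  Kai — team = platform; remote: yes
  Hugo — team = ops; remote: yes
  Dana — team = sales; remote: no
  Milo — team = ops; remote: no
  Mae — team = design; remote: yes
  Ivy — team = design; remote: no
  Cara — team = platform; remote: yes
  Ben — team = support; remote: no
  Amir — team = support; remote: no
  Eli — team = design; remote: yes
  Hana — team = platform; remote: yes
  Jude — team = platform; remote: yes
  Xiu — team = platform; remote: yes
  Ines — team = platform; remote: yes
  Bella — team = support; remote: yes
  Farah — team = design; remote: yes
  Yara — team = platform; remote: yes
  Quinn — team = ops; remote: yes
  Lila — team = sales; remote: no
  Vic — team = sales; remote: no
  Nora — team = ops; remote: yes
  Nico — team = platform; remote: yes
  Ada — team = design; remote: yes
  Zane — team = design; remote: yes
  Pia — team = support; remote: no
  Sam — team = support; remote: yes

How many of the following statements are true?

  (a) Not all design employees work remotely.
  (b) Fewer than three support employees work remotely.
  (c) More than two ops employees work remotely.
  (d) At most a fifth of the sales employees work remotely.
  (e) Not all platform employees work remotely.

4

(a) design: |A| = 7, |A ∩ B| = 6; needs A ⊄ B (|A ∖ B| ≥ 1) — true.
(b) support: |A| = 5, |A ∩ B| = 2; needs |A ∩ B| < 3 — true.
(c) ops: |A| = 6, |A ∩ B| = 3; needs |A ∩ B| > 2 — true.
(d) sales: |A| = 5, |A ∩ B| = 1; needs |A ∩ B| / |A| ≤ 1/5 — true.
(e) platform: |A| = 9, |A ∩ B| = 9; needs A ⊄ B (|A ∖ B| ≥ 1) — false.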